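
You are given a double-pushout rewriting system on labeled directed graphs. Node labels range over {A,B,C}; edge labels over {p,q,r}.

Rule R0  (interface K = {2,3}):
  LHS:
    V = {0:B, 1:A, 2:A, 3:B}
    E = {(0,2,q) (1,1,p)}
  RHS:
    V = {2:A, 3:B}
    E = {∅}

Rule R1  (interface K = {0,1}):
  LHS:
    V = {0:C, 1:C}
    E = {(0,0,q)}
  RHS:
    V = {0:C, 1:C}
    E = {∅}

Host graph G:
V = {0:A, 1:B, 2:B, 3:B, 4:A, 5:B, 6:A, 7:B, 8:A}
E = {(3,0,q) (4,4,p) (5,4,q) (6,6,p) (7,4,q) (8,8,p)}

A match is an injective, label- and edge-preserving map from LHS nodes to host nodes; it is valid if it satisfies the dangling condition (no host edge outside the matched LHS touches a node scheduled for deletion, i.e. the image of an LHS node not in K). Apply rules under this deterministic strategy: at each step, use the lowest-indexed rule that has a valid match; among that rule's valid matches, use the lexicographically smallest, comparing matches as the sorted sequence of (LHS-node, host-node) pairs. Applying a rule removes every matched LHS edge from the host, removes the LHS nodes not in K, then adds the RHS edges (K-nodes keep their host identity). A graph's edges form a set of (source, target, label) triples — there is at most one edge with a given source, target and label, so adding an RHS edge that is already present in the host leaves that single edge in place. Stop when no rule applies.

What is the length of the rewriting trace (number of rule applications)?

initial: |V|=9 |E|=6  E = 3-q->0 4-p->4 5-q->4 6-p->6 7-q->4 8-p->8
step 1: apply R0 at {0↦3, 1↦6, 2↦0, 3↦1}  → |V|=7 |E|=4  E = 4-p->4 5-q->4 7-q->4 8-p->8
step 2: apply R0 at {0↦5, 1↦8, 2↦4, 3↦1}  → |V|=5 |E|=2  E = 4-p->4 7-q->4
normal form: no rule applies after step 2

Answer: 2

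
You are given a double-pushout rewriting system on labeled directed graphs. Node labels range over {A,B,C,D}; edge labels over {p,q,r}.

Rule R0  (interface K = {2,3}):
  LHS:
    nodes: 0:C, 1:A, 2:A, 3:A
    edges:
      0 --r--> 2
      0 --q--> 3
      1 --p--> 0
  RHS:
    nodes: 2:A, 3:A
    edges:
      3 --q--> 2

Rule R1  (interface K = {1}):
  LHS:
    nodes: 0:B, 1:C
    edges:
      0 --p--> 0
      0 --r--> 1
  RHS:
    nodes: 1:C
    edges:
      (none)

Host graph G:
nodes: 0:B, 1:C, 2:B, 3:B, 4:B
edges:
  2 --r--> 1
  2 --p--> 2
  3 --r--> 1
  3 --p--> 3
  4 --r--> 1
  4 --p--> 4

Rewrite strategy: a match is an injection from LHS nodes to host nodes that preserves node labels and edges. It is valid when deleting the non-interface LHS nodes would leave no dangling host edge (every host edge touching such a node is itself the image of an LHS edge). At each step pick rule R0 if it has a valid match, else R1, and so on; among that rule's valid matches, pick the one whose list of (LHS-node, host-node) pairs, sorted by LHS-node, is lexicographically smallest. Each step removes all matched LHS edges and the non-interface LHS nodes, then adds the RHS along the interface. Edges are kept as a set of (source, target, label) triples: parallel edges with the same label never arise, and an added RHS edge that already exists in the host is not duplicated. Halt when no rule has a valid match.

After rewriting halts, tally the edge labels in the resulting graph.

initial: |V|=5 |E|=6  E = 2-r->1 2-p->2 3-r->1 3-p->3 4-r->1 4-p->4
step 1: apply R1 at {0↦2, 1↦1}  → |V|=4 |E|=4  E = 3-r->1 3-p->3 4-r->1 4-p->4
step 2: apply R1 at {0↦3, 1↦1}  → |V|=3 |E|=2  E = 4-r->1 4-p->4
step 3: apply R1 at {0↦4, 1↦1}  → |V|=2 |E|=0  E = ∅
halt: no rule applies after step 3
NF edges: []

Answer: (no edges)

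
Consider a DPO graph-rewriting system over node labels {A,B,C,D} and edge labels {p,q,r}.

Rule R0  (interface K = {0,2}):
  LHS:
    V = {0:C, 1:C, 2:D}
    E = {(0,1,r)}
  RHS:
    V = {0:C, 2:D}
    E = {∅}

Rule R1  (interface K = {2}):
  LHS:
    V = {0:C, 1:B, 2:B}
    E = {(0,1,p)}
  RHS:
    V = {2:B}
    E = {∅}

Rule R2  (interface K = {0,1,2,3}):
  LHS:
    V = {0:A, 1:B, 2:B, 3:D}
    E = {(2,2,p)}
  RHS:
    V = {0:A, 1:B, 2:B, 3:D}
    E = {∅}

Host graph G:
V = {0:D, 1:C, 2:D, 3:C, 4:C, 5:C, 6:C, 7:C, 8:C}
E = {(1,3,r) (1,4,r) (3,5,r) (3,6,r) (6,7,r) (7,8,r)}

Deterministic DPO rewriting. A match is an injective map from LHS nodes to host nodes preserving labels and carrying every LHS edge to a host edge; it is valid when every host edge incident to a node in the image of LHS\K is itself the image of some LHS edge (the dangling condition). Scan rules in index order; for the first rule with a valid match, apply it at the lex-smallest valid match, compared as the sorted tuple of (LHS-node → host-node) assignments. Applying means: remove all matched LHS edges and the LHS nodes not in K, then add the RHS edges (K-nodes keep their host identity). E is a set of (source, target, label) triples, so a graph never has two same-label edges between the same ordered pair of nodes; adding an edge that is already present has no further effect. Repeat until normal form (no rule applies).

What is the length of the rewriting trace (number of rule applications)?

start.  V:9 E:6  edges: 1-r->3 1-r->4 3-r->5 3-r->6 6-r->7 7-r->8
1. fire R0 via {0↦1, 1↦4, 2↦0}  →  V:8 E:5  edges: 1-r->3 3-r->5 3-r->6 6-r->7 7-r->8
2. fire R0 via {0↦3, 1↦5, 2↦0}  →  V:7 E:4  edges: 1-r->3 3-r->6 6-r->7 7-r->8
3. fire R0 via {0↦7, 1↦8, 2↦0}  →  V:6 E:3  edges: 1-r->3 3-r->6 6-r->7
4. fire R0 via {0↦6, 1↦7, 2↦0}  →  V:5 E:2  edges: 1-r->3 3-r->6
5. fire R0 via {0↦3, 1↦6, 2↦0}  →  V:4 E:1  edges: 1-r->3
6. fire R0 via {0↦1, 1↦3, 2↦0}  →  V:3 E:0  edges: ∅
halt: no rule applies after step 6

Answer: 6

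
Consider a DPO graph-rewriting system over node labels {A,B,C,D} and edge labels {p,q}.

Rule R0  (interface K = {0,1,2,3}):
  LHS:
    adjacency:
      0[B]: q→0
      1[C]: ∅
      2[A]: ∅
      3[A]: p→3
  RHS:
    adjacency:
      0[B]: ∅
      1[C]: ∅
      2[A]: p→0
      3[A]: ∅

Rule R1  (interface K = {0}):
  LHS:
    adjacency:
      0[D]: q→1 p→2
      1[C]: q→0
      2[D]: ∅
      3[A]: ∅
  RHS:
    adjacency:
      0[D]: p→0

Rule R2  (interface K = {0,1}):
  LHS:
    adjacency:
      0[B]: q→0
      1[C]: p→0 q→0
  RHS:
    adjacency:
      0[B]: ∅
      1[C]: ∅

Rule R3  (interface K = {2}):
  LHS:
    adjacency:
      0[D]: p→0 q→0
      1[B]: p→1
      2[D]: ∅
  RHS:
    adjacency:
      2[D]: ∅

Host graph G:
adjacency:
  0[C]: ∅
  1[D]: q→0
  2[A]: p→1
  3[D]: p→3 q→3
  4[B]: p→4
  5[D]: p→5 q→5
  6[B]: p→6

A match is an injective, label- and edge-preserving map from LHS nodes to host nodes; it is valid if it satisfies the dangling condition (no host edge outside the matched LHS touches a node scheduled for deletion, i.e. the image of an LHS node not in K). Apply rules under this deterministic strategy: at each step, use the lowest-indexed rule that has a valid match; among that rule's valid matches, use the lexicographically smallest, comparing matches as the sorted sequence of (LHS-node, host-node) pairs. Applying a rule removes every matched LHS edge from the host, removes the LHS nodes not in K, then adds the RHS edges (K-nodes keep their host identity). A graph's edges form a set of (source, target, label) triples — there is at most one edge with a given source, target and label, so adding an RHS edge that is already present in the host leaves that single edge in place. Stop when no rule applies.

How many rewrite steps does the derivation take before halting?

[0] host  ⇒  7 nodes, 8 edges  {1-q->0 2-p->1 3-p->3 3-q->3 4-p->4 5-p->5 5-q->5 6-p->6}
[1] R3 @ {0↦3, 1↦4, 2↦1}  ⇒  5 nodes, 5 edges  {1-q->0 2-p->1 5-p->5 5-q->5 6-p->6}
[2] R3 @ {0↦5, 1↦6, 2↦1}  ⇒  3 nodes, 2 edges  {1-q->0 2-p->1}
final graph: no rule applies after step 2

Answer: 2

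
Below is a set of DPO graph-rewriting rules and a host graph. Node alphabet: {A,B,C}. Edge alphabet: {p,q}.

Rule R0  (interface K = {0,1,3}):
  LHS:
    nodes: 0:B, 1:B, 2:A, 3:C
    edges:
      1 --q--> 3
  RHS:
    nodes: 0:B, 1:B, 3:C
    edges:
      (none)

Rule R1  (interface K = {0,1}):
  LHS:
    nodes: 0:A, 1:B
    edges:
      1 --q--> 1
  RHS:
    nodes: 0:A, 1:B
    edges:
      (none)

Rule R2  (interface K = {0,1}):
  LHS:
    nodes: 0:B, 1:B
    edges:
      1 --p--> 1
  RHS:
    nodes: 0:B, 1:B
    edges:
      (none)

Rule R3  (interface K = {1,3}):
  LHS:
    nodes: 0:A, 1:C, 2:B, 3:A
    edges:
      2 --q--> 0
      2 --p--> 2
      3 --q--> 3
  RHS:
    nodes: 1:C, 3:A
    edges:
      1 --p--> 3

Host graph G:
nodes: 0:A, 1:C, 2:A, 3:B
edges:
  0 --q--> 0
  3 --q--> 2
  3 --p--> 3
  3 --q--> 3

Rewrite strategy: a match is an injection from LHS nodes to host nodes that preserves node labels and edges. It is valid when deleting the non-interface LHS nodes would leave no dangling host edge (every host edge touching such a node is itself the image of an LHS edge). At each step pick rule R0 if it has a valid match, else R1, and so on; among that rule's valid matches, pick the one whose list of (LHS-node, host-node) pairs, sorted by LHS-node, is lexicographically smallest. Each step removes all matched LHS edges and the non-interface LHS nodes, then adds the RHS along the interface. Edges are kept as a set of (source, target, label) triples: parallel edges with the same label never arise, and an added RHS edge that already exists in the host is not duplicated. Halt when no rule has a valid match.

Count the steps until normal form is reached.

Answer: 2

Rewrite trace:
[0] host  ⇒  4 nodes, 4 edges  {0-q->0 3-q->2 3-p->3 3-q->3}
[1] R1 @ {0↦0, 1↦3}  ⇒  4 nodes, 3 edges  {0-q->0 3-q->2 3-p->3}
[2] R3 @ {0↦2, 1↦1, 2↦3, 3↦0}  ⇒  2 nodes, 1 edges  {1-p->0}
normal form: no rule applies after step 2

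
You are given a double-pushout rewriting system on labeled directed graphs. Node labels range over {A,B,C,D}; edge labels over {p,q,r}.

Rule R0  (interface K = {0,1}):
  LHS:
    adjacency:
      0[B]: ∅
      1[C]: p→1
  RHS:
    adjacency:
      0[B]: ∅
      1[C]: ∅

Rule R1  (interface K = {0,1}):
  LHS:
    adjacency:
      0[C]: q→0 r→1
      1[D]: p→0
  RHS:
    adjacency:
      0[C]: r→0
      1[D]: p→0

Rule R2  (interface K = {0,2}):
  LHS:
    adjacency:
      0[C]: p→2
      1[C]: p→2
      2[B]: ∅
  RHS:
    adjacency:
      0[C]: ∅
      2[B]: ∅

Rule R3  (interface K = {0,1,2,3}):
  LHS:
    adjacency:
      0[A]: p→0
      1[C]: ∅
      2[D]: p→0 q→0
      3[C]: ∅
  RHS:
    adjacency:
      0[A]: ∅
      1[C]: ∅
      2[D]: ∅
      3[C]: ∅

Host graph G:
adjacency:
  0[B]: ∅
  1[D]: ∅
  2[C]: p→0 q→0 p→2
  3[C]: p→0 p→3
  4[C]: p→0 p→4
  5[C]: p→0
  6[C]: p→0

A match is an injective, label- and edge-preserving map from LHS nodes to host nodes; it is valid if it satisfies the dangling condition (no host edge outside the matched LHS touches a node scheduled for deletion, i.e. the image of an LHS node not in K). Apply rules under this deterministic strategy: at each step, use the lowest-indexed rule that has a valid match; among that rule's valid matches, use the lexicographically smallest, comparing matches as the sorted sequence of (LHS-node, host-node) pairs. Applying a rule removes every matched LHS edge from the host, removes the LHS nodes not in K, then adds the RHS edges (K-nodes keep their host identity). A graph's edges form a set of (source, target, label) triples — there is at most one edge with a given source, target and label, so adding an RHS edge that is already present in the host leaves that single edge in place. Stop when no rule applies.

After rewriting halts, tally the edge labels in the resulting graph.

[0] host  ⇒  7 nodes, 9 edges  {2-p->0 2-q->0 2-p->2 3-p->0 3-p->3 4-p->0 4-p->4 5-p->0 6-p->0}
[1] R0 @ {0↦0, 1↦2}  ⇒  7 nodes, 8 edges  {2-p->0 2-q->0 3-p->0 3-p->3 4-p->0 4-p->4 5-p->0 6-p->0}
[2] R0 @ {0↦0, 1↦3}  ⇒  7 nodes, 7 edges  {2-p->0 2-q->0 3-p->0 4-p->0 4-p->4 5-p->0 6-p->0}
[3] R0 @ {0↦0, 1↦4}  ⇒  7 nodes, 6 edges  {2-p->0 2-q->0 3-p->0 4-p->0 5-p->0 6-p->0}
[4] R2 @ {0↦2, 1↦3, 2↦0}  ⇒  6 nodes, 4 edges  {2-q->0 4-p->0 5-p->0 6-p->0}
[5] R2 @ {0↦4, 1↦5, 2↦0}  ⇒  5 nodes, 2 edges  {2-q->0 6-p->0}
normal form: no rule applies after step 5
NF edges: [(2, 0, 'q'), (6, 0, 'p')]

Answer: p:1 q:1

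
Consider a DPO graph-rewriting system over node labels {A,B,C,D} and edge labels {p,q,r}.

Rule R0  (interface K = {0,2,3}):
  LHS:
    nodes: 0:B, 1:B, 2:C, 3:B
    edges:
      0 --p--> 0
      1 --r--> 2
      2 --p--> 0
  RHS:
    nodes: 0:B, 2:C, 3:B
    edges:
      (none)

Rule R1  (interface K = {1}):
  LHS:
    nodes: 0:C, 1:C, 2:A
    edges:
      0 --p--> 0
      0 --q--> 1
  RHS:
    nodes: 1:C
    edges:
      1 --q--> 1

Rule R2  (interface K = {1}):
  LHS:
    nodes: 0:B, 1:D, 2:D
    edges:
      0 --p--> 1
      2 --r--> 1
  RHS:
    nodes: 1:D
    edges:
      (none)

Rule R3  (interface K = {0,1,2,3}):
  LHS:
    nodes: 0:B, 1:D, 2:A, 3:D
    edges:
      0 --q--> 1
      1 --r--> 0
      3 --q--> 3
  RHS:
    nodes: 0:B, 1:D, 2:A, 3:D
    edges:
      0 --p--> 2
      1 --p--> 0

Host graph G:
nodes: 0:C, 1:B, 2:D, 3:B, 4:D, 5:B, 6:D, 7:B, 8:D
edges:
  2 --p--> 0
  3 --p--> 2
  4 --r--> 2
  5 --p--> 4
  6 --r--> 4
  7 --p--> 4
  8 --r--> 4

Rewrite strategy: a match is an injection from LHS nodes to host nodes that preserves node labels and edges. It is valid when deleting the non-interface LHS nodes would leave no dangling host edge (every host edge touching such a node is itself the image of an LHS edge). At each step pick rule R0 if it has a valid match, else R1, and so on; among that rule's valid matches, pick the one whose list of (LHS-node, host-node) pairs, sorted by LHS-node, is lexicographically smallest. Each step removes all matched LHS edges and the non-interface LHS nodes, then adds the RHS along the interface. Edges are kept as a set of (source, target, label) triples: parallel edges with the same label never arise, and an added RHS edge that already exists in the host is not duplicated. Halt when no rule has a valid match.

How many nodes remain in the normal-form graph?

start.  V:9 E:7  edges: 2-p->0 3-p->2 4-r->2 5-p->4 6-r->4 7-p->4 8-r->4
1. fire R2 via {0↦5, 1↦4, 2↦6}  →  V:7 E:5  edges: 2-p->0 3-p->2 4-r->2 7-p->4 8-r->4
2. fire R2 via {0↦7, 1↦4, 2↦8}  →  V:5 E:3  edges: 2-p->0 3-p->2 4-r->2
3. fire R2 via {0↦3, 1↦2, 2↦4}  →  V:3 E:1  edges: 2-p->0
normal form: no rule applies after step 3
NF nodes: {0:C, 1:B, 2:D}

Answer: 3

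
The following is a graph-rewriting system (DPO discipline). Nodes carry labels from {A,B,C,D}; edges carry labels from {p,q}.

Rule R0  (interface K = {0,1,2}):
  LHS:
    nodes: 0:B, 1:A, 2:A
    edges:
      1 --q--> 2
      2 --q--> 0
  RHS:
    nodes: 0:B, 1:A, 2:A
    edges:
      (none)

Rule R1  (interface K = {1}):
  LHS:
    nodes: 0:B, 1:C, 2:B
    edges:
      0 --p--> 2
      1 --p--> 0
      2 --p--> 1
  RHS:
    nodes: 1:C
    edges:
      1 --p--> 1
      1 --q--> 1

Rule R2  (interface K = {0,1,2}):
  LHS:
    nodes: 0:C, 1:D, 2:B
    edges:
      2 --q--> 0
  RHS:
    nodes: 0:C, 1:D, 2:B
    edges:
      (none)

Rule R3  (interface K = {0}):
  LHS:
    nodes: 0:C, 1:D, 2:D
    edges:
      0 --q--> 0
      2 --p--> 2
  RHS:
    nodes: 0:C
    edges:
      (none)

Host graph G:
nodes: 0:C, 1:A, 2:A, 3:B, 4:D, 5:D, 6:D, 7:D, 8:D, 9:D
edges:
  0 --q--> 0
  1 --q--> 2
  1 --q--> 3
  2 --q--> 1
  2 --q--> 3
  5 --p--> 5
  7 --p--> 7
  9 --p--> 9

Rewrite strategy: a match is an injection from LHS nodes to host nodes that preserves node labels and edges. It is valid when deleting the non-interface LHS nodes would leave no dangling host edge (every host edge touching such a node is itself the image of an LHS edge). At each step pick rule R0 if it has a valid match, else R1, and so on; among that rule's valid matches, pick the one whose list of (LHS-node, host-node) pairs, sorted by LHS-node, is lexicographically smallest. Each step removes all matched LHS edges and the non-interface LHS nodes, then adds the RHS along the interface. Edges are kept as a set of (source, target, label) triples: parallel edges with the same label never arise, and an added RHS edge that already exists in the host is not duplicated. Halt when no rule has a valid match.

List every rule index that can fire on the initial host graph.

R0: 2 valid matches — {0↦3, 1↦1, 2↦2}, {0↦3, 1↦2, 2↦1}
R1: no valid match — LHS pattern not found
R2: no valid match — LHS pattern not found
R3: 9 valid matches — {0↦0, 1↦4, 2↦5}, {0↦0, 1↦4, 2↦7}, {0↦0, 1↦4, 2↦9} (+6 more)

Answer: [R0,R3]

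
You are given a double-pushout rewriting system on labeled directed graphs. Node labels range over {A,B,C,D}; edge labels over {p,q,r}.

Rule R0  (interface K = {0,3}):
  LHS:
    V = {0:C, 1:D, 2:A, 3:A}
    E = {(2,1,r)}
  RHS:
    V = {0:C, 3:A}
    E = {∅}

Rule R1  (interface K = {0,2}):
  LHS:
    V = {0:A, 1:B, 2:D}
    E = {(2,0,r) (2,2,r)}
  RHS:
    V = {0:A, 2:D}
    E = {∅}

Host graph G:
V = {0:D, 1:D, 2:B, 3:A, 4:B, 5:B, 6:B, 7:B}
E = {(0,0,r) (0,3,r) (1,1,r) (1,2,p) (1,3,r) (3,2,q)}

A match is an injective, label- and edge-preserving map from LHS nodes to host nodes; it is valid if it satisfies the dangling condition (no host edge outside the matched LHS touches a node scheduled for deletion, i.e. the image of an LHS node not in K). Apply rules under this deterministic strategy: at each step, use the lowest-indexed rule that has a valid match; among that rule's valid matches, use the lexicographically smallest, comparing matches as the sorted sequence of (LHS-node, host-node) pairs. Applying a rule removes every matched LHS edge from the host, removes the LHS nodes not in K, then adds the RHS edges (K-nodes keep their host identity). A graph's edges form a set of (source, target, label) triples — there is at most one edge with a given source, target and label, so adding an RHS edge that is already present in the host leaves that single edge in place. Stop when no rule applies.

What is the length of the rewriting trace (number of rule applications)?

Answer: 2

Rewrite trace:
[0] host  ⇒  8 nodes, 6 edges  {0-r->0 0-r->3 1-r->1 1-p->2 1-r->3 3-q->2}
[1] R1 @ {0↦3, 1↦4, 2↦0}  ⇒  7 nodes, 4 edges  {1-r->1 1-p->2 1-r->3 3-q->2}
[2] R1 @ {0↦3, 1↦5, 2↦1}  ⇒  6 nodes, 2 edges  {1-p->2 3-q->2}
final graph: no rule applies after step 2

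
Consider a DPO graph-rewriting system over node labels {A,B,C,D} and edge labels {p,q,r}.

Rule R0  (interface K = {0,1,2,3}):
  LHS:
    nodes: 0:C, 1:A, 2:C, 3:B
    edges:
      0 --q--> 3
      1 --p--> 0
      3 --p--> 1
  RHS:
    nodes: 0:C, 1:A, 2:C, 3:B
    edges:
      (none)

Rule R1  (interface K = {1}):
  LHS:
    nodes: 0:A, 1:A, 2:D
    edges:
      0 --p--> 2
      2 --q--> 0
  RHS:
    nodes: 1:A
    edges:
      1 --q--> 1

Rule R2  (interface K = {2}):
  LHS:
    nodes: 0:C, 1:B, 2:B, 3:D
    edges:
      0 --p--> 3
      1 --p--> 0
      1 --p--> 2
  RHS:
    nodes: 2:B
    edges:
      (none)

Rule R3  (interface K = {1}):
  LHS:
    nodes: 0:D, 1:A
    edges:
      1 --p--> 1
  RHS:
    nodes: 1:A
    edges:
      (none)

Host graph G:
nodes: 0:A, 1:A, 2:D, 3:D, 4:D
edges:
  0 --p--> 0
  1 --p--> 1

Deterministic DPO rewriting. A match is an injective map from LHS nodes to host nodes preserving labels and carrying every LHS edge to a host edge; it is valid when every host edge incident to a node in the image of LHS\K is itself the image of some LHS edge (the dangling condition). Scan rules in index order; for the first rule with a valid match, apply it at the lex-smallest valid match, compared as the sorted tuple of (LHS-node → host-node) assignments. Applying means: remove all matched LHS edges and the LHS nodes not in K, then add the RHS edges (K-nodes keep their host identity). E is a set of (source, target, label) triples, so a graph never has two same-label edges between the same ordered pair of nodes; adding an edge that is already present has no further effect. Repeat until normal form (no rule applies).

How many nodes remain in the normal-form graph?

[0] host  ⇒  5 nodes, 2 edges  {0-p->0 1-p->1}
[1] R3 @ {0↦2, 1↦0}  ⇒  4 nodes, 1 edges  {1-p->1}
[2] R3 @ {0↦3, 1↦1}  ⇒  3 nodes, 0 edges  {∅}
normal form: no rule applies after step 2
NF nodes: {0:A, 1:A, 4:D}

Answer: 3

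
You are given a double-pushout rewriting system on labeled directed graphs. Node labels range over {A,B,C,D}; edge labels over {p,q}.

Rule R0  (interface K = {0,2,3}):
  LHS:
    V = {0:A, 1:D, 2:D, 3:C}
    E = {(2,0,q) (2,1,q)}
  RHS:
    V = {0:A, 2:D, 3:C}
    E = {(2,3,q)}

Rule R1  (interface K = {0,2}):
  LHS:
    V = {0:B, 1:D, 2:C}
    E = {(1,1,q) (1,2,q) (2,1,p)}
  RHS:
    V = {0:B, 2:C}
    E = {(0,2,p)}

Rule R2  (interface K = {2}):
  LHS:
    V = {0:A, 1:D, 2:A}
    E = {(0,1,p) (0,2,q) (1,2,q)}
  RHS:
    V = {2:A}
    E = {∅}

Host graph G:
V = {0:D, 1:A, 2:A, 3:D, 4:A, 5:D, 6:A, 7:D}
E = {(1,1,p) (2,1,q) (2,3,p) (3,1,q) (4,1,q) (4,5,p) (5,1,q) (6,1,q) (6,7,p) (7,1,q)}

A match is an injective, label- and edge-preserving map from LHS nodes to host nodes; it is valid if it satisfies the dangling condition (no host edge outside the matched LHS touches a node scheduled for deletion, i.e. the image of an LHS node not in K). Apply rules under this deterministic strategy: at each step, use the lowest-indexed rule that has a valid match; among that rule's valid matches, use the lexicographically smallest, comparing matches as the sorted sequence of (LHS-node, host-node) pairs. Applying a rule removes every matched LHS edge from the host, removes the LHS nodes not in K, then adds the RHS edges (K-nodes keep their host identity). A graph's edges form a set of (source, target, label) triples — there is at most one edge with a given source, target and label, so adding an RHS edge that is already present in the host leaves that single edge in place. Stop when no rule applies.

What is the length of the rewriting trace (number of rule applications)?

initial: |V|=8 |E|=10  E = 1-p->1 2-q->1 2-p->3 3-q->1 4-q->1 4-p->5 5-q->1 6-q->1 6-p->7 7-q->1
step 1: apply R2 at {0↦2, 1↦3, 2↦1}  → |V|=6 |E|=7  E = 1-p->1 4-q->1 4-p->5 5-q->1 6-q->1 6-p->7 7-q->1
step 2: apply R2 at {0↦4, 1↦5, 2↦1}  → |V|=4 |E|=4  E = 1-p->1 6-q->1 6-p->7 7-q->1
step 3: apply R2 at {0↦6, 1↦7, 2↦1}  → |V|=2 |E|=1  E = 1-p->1
final graph: no rule applies after step 3

Answer: 3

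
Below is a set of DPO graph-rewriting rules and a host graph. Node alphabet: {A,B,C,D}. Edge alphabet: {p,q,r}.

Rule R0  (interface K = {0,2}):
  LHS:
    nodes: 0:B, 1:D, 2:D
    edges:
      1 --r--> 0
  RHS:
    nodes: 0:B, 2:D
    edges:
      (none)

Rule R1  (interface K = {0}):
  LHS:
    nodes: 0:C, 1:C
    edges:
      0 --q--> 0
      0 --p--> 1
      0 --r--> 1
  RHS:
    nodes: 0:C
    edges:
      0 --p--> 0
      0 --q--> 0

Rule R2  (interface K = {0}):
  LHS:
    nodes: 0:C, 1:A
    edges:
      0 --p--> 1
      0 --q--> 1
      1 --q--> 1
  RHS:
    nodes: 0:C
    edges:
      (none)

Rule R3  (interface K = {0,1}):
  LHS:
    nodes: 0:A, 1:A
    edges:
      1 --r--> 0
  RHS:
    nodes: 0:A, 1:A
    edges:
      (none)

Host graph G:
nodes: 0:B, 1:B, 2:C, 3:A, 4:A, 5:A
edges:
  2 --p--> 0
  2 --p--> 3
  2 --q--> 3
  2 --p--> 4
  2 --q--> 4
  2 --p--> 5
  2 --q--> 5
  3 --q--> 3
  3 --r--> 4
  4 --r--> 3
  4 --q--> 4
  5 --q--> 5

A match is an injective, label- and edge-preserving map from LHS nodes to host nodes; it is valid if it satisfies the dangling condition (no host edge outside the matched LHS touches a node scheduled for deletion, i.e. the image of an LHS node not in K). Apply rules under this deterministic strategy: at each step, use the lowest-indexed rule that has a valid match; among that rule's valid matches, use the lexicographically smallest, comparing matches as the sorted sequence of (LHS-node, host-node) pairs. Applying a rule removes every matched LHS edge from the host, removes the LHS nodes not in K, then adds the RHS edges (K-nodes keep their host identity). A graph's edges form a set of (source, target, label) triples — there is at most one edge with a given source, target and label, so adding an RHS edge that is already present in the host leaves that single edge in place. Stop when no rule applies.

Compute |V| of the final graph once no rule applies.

Answer: 3

Rewrite trace:
initial: |V|=6 |E|=12  E = 2-p->0 2-p->3 2-q->3 2-p->4 2-q->4 2-p->5 2-q->5 3-q->3 3-r->4 4-r->3 4-q->4 5-q->5
step 1: apply R2 at {0↦2, 1↦5}  → |V|=5 |E|=9  E = 2-p->0 2-p->3 2-q->3 2-p->4 2-q->4 3-q->3 3-r->4 4-r->3 4-q->4
step 2: apply R3 at {0↦3, 1↦4}  → |V|=5 |E|=8  E = 2-p->0 2-p->3 2-q->3 2-p->4 2-q->4 3-q->3 3-r->4 4-q->4
step 3: apply R3 at {0↦4, 1↦3}  → |V|=5 |E|=7  E = 2-p->0 2-p->3 2-q->3 2-p->4 2-q->4 3-q->3 4-q->4
step 4: apply R2 at {0↦2, 1↦3}  → |V|=4 |E|=4  E = 2-p->0 2-p->4 2-q->4 4-q->4
step 5: apply R2 at {0↦2, 1↦4}  → |V|=3 |E|=1  E = 2-p->0
normal form: no rule applies after step 5
NF nodes: {0:B, 1:B, 2:C}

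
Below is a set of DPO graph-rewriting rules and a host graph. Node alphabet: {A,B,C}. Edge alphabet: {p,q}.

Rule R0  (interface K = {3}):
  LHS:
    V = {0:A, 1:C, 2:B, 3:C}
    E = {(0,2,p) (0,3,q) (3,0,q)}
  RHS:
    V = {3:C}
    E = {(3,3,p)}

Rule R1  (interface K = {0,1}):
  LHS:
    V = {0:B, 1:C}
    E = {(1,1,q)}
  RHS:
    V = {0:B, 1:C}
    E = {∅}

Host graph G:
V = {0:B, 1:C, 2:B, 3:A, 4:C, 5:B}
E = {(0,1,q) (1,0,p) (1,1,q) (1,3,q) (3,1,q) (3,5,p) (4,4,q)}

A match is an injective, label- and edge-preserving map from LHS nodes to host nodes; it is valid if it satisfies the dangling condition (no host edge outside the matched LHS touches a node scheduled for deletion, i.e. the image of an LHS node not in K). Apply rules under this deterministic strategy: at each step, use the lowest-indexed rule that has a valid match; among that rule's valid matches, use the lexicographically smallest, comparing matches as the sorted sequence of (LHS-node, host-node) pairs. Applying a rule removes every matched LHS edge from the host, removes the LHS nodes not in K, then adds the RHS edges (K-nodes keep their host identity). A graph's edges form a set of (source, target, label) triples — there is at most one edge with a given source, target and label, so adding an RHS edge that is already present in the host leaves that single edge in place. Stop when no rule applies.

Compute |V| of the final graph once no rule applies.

Answer: 3

Derivation:
[0] host  ⇒  6 nodes, 7 edges  {0-q->1 1-p->0 1-q->1 1-q->3 3-q->1 3-p->5 4-q->4}
[1] R1 @ {0↦0, 1↦1}  ⇒  6 nodes, 6 edges  {0-q->1 1-p->0 1-q->3 3-q->1 3-p->5 4-q->4}
[2] R1 @ {0↦0, 1↦4}  ⇒  6 nodes, 5 edges  {0-q->1 1-p->0 1-q->3 3-q->1 3-p->5}
[3] R0 @ {0↦3, 1↦4, 2↦5, 3↦1}  ⇒  3 nodes, 3 edges  {0-q->1 1-p->0 1-p->1}
halt: no rule applies after step 3
NF nodes: {0:B, 1:C, 2:B}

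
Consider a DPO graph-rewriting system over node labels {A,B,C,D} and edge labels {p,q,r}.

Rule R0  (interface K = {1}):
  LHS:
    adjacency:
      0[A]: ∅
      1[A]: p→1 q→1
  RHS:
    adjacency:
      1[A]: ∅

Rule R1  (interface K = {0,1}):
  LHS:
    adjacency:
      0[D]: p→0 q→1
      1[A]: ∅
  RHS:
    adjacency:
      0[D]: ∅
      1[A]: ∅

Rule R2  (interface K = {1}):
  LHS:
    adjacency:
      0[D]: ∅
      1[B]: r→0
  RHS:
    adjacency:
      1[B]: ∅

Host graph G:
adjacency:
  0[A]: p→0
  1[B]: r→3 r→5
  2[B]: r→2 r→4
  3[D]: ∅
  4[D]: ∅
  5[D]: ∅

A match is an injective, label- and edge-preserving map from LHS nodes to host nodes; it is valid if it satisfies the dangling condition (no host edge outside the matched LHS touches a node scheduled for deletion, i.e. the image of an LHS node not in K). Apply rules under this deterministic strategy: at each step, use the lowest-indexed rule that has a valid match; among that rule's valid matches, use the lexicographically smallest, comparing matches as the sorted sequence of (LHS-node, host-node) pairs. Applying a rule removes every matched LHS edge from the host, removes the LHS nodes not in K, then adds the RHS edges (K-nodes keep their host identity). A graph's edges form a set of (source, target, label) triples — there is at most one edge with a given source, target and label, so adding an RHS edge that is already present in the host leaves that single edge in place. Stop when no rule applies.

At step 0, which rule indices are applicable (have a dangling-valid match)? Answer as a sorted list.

R0: no valid match — LHS pattern not found
R1: no valid match — LHS pattern not found
R2: 3 valid matches — {0↦3, 1↦1}, {0↦4, 1↦2}, {0↦5, 1↦1}

Answer: [R2]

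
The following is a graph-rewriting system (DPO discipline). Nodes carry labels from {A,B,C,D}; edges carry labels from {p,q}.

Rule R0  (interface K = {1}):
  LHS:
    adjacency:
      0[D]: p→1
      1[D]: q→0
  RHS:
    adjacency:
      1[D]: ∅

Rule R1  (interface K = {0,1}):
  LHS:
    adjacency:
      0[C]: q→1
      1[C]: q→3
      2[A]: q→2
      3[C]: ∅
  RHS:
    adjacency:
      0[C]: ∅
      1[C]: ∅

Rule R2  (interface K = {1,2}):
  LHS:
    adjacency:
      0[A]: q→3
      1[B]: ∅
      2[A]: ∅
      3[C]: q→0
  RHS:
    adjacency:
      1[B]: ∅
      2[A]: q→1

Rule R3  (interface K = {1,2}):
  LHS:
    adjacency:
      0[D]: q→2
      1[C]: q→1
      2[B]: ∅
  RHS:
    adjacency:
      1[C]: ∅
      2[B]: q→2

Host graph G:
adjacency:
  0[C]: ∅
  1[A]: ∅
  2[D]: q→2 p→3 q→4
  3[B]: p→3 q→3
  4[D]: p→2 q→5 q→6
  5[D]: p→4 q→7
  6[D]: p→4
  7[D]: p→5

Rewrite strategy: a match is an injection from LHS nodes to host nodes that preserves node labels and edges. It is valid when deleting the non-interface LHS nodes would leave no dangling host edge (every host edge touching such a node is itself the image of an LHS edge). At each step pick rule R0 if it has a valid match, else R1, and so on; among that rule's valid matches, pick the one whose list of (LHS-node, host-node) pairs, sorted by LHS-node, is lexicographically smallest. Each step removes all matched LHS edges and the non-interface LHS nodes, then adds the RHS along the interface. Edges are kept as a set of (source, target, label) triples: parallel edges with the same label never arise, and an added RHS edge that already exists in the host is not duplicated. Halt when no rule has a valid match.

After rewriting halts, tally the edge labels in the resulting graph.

Answer: p:2 q:2

Steps:
[0] host  ⇒  8 nodes, 12 edges  {2-q->2 2-p->3 2-q->4 3-p->3 3-q->3 4-p->2 4-q->5 4-q->6 5-p->4 5-q->7 6-p->4 7-p->5}
[1] R0 @ {0↦6, 1↦4}  ⇒  7 nodes, 10 edges  {2-q->2 2-p->3 2-q->4 3-p->3 3-q->3 4-p->2 4-q->5 5-p->4 5-q->7 7-p->5}
[2] R0 @ {0↦7, 1↦5}  ⇒  6 nodes, 8 edges  {2-q->2 2-p->3 2-q->4 3-p->3 3-q->3 4-p->2 4-q->5 5-p->4}
[3] R0 @ {0↦5, 1↦4}  ⇒  5 nodes, 6 edges  {2-q->2 2-p->3 2-q->4 3-p->3 3-q->3 4-p->2}
[4] R0 @ {0↦4, 1↦2}  ⇒  4 nodes, 4 edges  {2-q->2 2-p->3 3-p->3 3-q->3}
halt: no rule applies after step 4
NF edges: [(2, 2, 'q'), (2, 3, 'p'), (3, 3, 'p'), (3, 3, 'q')]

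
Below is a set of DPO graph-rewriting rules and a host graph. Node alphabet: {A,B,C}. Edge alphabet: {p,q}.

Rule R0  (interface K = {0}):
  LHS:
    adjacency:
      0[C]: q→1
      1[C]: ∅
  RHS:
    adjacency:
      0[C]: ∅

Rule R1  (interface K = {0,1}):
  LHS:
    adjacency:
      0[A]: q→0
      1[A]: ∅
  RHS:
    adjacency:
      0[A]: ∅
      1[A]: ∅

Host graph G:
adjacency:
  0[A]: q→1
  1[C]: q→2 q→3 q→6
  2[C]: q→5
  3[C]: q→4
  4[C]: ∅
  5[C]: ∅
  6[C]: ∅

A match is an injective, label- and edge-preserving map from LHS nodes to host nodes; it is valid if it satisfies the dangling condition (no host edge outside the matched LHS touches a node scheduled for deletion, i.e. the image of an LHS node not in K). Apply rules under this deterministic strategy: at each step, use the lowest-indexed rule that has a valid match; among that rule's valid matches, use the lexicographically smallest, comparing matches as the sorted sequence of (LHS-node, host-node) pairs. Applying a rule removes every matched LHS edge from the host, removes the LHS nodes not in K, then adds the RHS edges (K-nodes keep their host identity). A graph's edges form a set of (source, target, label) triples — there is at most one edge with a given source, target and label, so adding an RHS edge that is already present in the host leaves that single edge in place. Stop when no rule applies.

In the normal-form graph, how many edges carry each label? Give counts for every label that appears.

initial: |V|=7 |E|=6  E = 0-q->1 1-q->2 1-q->3 1-q->6 2-q->5 3-q->4
step 1: apply R0 at {0↦1, 1↦6}  → |V|=6 |E|=5  E = 0-q->1 1-q->2 1-q->3 2-q->5 3-q->4
step 2: apply R0 at {0↦2, 1↦5}  → |V|=5 |E|=4  E = 0-q->1 1-q->2 1-q->3 3-q->4
step 3: apply R0 at {0↦1, 1↦2}  → |V|=4 |E|=3  E = 0-q->1 1-q->3 3-q->4
step 4: apply R0 at {0↦3, 1↦4}  → |V|=3 |E|=2  E = 0-q->1 1-q->3
step 5: apply R0 at {0↦1, 1↦3}  → |V|=2 |E|=1  E = 0-q->1
halt: no rule applies after step 5
NF edges: [(0, 1, 'q')]

Answer: q:1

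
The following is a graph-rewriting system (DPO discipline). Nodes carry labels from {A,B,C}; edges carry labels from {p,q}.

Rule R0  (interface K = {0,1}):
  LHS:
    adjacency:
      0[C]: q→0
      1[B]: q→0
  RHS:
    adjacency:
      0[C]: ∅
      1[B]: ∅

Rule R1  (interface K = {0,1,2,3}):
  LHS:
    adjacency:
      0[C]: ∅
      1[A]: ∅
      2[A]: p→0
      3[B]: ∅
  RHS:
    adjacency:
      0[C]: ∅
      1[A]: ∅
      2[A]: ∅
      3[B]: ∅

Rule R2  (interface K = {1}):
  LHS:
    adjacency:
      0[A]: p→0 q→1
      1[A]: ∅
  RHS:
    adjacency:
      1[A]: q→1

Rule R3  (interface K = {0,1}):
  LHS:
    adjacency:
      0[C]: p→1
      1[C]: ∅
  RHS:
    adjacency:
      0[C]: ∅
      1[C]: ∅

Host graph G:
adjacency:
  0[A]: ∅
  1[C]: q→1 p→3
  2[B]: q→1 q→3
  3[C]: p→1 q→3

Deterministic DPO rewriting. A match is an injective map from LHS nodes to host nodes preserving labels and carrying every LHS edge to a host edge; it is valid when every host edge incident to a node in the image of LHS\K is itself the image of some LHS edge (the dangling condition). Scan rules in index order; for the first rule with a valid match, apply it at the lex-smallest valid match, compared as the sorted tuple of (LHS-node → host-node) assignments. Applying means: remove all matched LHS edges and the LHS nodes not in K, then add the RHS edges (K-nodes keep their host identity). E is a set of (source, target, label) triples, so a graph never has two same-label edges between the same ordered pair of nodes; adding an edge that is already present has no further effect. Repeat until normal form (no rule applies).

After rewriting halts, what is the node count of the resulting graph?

Answer: 4

Rewrite trace:
initial: |V|=4 |E|=6  E = 1-q->1 1-p->3 2-q->1 2-q->3 3-p->1 3-q->3
step 1: apply R0 at {0↦1, 1↦2}  → |V|=4 |E|=4  E = 1-p->3 2-q->3 3-p->1 3-q->3
step 2: apply R0 at {0↦3, 1↦2}  → |V|=4 |E|=2  E = 1-p->3 3-p->1
step 3: apply R3 at {0↦1, 1↦3}  → |V|=4 |E|=1  E = 3-p->1
step 4: apply R3 at {0↦3, 1↦1}  → |V|=4 |E|=0  E = ∅
normal form: no rule applies after step 4
NF nodes: {0:A, 1:C, 2:B, 3:C}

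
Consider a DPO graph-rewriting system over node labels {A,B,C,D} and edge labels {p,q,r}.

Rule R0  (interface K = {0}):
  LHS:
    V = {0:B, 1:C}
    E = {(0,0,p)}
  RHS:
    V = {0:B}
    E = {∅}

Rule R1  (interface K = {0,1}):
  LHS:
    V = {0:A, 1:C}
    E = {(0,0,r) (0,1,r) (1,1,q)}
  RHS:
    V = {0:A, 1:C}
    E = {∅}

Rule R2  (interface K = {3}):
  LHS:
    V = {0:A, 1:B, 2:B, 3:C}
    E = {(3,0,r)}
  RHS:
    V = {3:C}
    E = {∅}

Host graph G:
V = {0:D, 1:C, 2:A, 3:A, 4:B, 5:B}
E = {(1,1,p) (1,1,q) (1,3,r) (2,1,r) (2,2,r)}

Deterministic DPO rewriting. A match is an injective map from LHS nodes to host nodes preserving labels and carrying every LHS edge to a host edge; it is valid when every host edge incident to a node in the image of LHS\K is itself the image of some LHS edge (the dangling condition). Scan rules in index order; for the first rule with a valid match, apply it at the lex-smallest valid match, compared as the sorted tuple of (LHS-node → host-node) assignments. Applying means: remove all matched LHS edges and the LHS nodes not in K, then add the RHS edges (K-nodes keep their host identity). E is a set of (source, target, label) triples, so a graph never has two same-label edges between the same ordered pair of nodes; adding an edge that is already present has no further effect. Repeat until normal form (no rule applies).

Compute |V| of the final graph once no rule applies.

Answer: 3

Rewrite trace:
start.  V:6 E:5  edges: 1-p->1 1-q->1 1-r->3 2-r->1 2-r->2
1. fire R1 via {0↦2, 1↦1}  →  V:6 E:2  edges: 1-p->1 1-r->3
2. fire R2 via {0↦3, 1↦4, 2↦5, 3↦1}  →  V:3 E:1  edges: 1-p->1
halt: no rule applies after step 2
NF nodes: {0:D, 1:C, 2:A}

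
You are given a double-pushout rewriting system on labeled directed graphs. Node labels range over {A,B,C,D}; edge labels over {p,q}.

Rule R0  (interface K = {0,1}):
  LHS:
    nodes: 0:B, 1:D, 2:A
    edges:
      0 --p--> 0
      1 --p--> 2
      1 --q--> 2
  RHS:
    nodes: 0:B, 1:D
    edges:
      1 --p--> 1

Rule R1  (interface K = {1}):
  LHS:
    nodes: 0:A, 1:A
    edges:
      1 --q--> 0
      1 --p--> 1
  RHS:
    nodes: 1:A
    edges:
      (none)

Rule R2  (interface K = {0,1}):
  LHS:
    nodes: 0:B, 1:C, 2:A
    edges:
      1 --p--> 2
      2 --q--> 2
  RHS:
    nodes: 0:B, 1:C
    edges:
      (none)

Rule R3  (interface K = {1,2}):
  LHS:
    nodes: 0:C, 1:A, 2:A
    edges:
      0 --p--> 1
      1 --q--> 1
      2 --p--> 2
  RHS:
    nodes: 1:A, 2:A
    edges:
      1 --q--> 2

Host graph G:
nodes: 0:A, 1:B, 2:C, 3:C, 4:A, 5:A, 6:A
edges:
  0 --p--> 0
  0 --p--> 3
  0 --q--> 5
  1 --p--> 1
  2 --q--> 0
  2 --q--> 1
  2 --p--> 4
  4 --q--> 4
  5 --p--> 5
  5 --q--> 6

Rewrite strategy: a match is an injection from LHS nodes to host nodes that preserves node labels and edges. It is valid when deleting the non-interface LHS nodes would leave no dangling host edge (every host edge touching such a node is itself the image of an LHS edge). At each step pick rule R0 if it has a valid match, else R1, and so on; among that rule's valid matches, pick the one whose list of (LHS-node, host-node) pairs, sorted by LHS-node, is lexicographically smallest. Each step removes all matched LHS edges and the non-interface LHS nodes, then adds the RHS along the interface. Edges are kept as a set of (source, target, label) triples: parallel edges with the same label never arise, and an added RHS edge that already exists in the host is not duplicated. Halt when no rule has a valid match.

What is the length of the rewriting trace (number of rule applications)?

Answer: 3

Steps:
start.  V:7 E:10  edges: 0-p->0 0-p->3 0-q->5 1-p->1 2-q->0 2-q->1 2-p->4 4-q->4 5-p->5 5-q->6
1. fire R1 via {0↦6, 1↦5}  →  V:6 E:8  edges: 0-p->0 0-p->3 0-q->5 1-p->1 2-q->0 2-q->1 2-p->4 4-q->4
2. fire R1 via {0↦5, 1↦0}  →  V:5 E:6  edges: 0-p->3 1-p->1 2-q->0 2-q->1 2-p->4 4-q->4
3. fire R2 via {0↦1, 1↦2, 2↦4}  →  V:4 E:4  edges: 0-p->3 1-p->1 2-q->0 2-q->1
normal form: no rule applies after step 3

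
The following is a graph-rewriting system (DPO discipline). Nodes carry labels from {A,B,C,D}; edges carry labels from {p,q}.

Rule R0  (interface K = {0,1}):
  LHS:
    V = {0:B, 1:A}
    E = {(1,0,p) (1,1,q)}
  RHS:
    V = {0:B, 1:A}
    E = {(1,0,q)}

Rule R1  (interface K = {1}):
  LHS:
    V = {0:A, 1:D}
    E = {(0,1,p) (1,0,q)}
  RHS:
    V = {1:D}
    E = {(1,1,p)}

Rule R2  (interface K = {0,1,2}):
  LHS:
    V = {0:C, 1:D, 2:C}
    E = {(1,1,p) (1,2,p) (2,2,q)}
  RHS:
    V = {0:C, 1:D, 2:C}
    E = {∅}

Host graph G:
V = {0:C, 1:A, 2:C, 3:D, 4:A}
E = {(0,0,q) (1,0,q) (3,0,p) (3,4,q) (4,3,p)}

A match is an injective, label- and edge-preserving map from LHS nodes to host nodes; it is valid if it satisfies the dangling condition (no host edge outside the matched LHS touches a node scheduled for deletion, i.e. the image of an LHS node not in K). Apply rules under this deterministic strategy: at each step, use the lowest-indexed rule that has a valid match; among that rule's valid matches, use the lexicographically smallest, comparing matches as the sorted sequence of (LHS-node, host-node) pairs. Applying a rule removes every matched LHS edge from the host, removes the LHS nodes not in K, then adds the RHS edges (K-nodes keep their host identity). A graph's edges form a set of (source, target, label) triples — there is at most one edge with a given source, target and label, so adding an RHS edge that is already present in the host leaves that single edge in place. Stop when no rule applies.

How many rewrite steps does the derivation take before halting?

start.  V:5 E:5  edges: 0-q->0 1-q->0 3-p->0 3-q->4 4-p->3
1. fire R1 via {0↦4, 1↦3}  →  V:4 E:4  edges: 0-q->0 1-q->0 3-p->0 3-p->3
2. fire R2 via {0↦2, 1↦3, 2↦0}  →  V:4 E:1  edges: 1-q->0
halt: no rule applies after step 2

Answer: 2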